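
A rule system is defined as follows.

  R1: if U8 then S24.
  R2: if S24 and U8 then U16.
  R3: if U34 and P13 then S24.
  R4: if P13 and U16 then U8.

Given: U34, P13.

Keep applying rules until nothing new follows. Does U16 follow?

No

U16 would need S24 and U8 (R2), but U8 is never established.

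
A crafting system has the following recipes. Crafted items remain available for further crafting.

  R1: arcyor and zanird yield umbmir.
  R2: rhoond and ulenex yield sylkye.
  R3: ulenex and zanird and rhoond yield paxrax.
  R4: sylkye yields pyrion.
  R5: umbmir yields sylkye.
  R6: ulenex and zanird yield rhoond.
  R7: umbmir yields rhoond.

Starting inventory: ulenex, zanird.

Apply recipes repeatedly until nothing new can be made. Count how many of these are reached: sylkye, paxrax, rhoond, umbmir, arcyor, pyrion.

4

ulenex and zanird → rhoond (R6).
ulenex and zanird and rhoond → paxrax (R3).
Using R2, rhoond and ulenex make sylkye.
Using R4, sylkye makes pyrion.
sylkye: reached.
paxrax: reached.
rhoond: reached.
umbmir would need arcyor and zanird (R1), but arcyor is never obtained.
No rule produces arcyor, and it is not given.
pyrion: reached.
Reached: sylkye, paxrax, rhoond, and pyrion — 4 of the 6.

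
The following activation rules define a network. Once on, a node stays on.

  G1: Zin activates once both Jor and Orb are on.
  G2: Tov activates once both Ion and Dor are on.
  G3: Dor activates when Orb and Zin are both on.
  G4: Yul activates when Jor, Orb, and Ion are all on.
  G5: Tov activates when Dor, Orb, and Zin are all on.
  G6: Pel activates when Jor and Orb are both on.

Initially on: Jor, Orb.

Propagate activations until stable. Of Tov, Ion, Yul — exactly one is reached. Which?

Jor and Orb are on, so Zin activates (G1).
G3: Orb and Zin on → Dor on.
Dor, Orb, and Zin are on, so Tov activates (G5).
Yul would need Jor, Orb, and Ion (G4), but Ion never turns on. No rule produces Ion, and it is not given.

Tov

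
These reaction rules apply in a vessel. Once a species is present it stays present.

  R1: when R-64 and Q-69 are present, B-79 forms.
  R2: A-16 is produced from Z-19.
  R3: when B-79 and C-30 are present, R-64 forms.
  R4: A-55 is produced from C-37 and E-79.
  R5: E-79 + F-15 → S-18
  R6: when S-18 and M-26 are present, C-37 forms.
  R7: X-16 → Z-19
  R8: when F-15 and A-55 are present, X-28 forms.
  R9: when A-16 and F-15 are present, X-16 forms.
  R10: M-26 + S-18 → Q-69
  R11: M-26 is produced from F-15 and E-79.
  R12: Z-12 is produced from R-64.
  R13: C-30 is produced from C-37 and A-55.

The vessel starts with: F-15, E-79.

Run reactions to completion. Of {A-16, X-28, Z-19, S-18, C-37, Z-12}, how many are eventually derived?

3

E-79 and F-15 present → S-18 forms (R5).
F-15 and E-79 present → M-26 forms (R11).
S-18 and M-26 present → C-37 forms (R6).
C-37 and E-79 present → A-55 forms (R4).
F-15 and A-55 present → X-28 forms (R8).
A-16 would need Z-19 (R2), but Z-19 never forms.
X-28: reached.
Z-19 would need X-16 (R7), but X-16 never forms.
S-18: reached.
C-37: reached.
Z-12 would need R-64 (R12), but R-64 never forms.
Reached: X-28, S-18, and C-37 — 3 of the 6.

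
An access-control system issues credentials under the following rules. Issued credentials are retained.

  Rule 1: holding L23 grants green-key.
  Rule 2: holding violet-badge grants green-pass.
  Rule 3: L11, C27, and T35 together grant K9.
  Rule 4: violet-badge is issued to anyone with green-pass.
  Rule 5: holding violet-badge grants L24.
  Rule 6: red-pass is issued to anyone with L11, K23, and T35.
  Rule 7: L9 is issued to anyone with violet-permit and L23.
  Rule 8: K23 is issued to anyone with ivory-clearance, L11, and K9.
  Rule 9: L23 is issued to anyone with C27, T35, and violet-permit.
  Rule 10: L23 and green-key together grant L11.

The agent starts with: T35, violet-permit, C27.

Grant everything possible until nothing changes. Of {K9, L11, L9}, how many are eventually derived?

Holding C27, T35, and violet-permit grants L23 (Rule 9).
Holding violet-permit and L23 grants L9 (Rule 7).
Holding L23 grants green-key (Rule 1).
Holding L23 and green-key grants L11 (Rule 10).
Holding L11, C27, and T35 grants K9 (Rule 3).
K9: reached.
L11: reached.
L9: reached.
All 3 are reached.

3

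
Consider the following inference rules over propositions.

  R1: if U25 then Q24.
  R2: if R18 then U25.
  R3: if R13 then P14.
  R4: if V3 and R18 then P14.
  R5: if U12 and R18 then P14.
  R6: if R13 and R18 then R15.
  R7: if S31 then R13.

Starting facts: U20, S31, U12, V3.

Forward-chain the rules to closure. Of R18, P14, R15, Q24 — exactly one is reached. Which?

From S31, R7 gives R13.
R13 holds, so P14 follows (R3).
Q24 would need U25 (R1), but U25 is never established. No rule produces R18, and it is not given. R15 would need R13 and R18 (R6), but R18 is never established.

P14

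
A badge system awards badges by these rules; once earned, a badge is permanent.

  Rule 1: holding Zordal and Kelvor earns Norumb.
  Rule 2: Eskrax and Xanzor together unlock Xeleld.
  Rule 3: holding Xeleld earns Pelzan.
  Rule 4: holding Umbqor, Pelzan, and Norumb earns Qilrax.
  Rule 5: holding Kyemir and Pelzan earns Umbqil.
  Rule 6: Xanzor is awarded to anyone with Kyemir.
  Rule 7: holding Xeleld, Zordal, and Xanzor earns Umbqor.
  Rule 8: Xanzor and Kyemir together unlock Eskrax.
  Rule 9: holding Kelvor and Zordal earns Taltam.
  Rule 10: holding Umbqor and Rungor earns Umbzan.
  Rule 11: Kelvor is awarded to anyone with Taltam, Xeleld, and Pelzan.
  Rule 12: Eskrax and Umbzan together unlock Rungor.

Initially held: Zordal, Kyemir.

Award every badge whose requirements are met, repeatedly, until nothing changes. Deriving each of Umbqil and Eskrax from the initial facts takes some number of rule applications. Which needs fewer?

Eskrax

Eskrax: With Kyemir, Xanzor is earned (Rule 6). With Xanzor and Kyemir, Eskrax is earned (Rule 8). [2 rule applications]
Umbqil: With Kyemir, Xanzor is earned (Rule 6). With Xanzor and Kyemir, Eskrax is earned (Rule 8). With Eskrax and Xanzor, Xeleld is earned (Rule 2). With Xeleld, Pelzan is earned (Rule 3). With Kyemir and Pelzan, Umbqil is earned (Rule 5). [5 rule applications]
Eskrax needs fewer.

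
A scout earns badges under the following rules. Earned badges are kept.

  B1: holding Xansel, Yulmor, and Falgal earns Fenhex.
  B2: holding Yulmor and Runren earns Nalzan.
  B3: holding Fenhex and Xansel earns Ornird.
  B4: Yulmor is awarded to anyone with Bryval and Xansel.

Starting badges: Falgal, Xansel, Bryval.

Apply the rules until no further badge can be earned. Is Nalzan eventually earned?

Nalzan would need Yulmor and Runren (B2), but Runren is never earned.

No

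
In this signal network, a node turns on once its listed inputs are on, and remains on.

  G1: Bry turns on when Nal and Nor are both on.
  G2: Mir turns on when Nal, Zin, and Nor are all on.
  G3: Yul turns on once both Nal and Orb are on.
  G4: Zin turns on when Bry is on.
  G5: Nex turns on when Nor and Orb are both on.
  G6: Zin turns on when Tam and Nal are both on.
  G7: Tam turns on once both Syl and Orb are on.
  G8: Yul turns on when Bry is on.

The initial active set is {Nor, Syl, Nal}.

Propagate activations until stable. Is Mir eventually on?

G1: Nal and Nor on → Bry on.
G4: Bry on → Zin on.
G2: Nal, Zin, and Nor on → Mir on.

Yes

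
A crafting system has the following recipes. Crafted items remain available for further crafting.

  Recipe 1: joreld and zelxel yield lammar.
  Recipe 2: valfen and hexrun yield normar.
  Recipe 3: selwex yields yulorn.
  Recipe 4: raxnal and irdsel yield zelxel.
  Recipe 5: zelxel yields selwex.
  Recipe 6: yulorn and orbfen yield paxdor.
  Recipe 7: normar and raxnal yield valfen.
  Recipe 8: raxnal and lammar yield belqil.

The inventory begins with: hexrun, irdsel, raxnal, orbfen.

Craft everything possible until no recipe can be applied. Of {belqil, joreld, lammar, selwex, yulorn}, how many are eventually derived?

raxnal and irdsel → zelxel (Recipe 4).
zelxel → selwex (Recipe 5).
Using Recipe 3, selwex makes yulorn.
belqil would need raxnal and lammar (Recipe 8), but lammar is never obtained.
No rule produces joreld, and it is not given.
lammar would need joreld and zelxel (Recipe 1), but joreld is never obtained.
selwex: reached.
yulorn: reached.
Reached: selwex and yulorn — 2 of the 5.

2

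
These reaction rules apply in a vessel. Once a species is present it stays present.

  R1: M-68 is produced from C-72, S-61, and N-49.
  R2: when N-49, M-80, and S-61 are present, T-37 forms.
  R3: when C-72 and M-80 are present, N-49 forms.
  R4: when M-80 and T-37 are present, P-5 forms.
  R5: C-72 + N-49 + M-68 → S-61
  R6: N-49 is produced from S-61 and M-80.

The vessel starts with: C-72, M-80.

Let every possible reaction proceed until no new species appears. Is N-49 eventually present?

C-72 and M-80 present → N-49 forms (R3).

Yes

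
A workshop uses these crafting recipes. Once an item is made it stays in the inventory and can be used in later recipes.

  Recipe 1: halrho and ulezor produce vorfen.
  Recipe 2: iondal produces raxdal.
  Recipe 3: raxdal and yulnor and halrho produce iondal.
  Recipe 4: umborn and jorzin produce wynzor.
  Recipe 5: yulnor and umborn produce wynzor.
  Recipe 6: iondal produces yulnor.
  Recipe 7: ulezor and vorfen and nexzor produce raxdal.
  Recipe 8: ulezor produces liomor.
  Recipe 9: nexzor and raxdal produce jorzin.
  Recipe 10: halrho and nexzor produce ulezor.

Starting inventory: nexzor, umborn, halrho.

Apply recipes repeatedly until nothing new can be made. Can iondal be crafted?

iondal would need raxdal, yulnor, and halrho (Recipe 3), but yulnor is never obtained.

No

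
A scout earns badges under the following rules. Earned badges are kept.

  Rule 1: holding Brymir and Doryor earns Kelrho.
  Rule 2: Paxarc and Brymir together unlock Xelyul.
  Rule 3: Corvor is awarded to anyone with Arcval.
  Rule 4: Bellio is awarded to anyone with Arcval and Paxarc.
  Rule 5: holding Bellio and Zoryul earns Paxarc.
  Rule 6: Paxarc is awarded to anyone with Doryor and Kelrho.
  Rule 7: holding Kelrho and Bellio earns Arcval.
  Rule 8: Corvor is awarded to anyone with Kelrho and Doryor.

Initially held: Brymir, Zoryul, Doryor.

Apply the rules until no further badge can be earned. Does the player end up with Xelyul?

Yes

With Brymir and Doryor, Kelrho is earned (Rule 1).
With Doryor and Kelrho, Paxarc is earned (Rule 6).
With Paxarc and Brymir, Xelyul is earned (Rule 2).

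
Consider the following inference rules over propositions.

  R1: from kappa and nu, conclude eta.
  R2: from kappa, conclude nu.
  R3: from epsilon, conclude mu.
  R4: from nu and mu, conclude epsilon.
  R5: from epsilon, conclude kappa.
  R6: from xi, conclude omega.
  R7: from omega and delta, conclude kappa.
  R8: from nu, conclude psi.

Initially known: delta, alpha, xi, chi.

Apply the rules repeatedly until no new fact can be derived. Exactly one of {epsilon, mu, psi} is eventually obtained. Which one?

xi holds, so omega follows (R6).
omega and delta hold, so kappa follows (R7).
From kappa, R2 gives nu.
nu holds, so psi follows (R8).
mu would need epsilon (R3), but epsilon is never established. epsilon would need nu and mu (R4), but mu is never established.

psi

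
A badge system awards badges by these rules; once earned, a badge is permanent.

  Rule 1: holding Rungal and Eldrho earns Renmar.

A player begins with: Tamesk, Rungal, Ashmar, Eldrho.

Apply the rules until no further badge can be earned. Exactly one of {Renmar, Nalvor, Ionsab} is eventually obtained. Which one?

With Rungal and Eldrho, Renmar is earned (Rule 1).
No rule produces Ionsab, and it is not given. No rule produces Nalvor, and it is not given.

Renmar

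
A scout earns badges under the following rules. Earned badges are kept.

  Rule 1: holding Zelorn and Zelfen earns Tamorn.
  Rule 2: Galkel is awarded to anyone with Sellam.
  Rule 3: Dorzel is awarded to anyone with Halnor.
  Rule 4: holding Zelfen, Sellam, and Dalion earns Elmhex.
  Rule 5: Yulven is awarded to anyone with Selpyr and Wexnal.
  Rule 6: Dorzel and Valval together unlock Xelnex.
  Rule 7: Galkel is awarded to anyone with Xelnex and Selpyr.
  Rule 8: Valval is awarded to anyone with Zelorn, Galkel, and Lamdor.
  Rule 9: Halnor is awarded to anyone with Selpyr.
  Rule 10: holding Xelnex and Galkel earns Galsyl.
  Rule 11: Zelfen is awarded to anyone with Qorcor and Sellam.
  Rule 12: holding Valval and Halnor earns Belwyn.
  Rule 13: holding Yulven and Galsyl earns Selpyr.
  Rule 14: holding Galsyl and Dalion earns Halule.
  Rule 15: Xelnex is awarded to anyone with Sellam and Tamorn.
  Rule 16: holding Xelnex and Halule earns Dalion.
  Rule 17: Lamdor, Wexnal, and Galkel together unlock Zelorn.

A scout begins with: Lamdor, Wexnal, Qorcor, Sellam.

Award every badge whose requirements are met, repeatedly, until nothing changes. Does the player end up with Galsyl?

Yes

With Sellam, Galkel is earned (Rule 2).
With Qorcor and Sellam, Zelfen is earned (Rule 11).
With Lamdor, Wexnal, and Galkel, Zelorn is earned (Rule 17).
With Zelorn and Zelfen, Tamorn is earned (Rule 1).
With Sellam and Tamorn, Xelnex is earned (Rule 15).
With Xelnex and Galkel, Galsyl is earned (Rule 10).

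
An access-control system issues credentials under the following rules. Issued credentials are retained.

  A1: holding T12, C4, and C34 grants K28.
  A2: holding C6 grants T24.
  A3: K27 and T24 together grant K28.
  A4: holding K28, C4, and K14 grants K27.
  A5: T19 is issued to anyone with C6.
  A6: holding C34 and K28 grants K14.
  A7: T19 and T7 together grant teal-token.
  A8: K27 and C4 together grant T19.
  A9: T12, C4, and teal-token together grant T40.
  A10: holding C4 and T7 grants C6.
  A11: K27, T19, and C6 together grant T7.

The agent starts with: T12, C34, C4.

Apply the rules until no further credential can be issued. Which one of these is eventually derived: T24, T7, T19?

Holding T12, C4, and C34 grants K28 (A1).
Holding C34 and K28 grants K14 (A6).
Holding K28, C4, and K14 grants K27 (A4).
Holding K27 and C4 grants T19 (A8).
T24 would need C6 (A2), but C6 is never granted. T7 would need K27, T19, and C6 (A11), but C6 is never granted.

T19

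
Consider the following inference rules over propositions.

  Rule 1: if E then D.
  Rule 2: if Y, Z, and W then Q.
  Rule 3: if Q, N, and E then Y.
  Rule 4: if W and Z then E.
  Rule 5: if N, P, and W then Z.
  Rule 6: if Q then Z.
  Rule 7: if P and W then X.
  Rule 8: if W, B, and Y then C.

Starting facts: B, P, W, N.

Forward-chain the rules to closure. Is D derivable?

From N, P, and W, Rule 5 gives Z.
From W and Z, Rule 4 gives E.
From E, Rule 1 gives D.

Yes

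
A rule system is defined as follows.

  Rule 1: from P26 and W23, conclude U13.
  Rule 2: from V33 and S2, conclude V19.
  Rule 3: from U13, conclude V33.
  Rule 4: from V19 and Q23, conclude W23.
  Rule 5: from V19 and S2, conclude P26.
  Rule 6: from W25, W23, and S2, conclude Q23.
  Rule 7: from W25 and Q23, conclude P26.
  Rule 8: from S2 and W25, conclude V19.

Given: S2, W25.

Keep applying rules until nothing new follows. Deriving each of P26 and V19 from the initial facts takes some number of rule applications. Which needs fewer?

V19

V19: S2 and W25 hold, so V19 follows (Rule 8). [1 rule application]
P26: From S2 and W25, Rule 8 gives V19. From V19 and S2, Rule 5 gives P26. [2 rule applications]
V19 needs fewer.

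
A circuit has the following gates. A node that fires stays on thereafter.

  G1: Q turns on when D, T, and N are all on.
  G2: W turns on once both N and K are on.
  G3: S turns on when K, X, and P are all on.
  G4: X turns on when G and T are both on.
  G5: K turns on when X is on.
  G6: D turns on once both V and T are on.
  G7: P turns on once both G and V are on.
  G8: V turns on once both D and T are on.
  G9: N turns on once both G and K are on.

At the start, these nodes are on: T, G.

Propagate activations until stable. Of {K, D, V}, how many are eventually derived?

G and T are on, so X turns on (G4).
X is on, so K turns on (G5).
K: reached.
D would need V and T (G6), but V never turns on.
V would need D and T (G8), but D never turns on.
Reached: K — 1 of the 3.

1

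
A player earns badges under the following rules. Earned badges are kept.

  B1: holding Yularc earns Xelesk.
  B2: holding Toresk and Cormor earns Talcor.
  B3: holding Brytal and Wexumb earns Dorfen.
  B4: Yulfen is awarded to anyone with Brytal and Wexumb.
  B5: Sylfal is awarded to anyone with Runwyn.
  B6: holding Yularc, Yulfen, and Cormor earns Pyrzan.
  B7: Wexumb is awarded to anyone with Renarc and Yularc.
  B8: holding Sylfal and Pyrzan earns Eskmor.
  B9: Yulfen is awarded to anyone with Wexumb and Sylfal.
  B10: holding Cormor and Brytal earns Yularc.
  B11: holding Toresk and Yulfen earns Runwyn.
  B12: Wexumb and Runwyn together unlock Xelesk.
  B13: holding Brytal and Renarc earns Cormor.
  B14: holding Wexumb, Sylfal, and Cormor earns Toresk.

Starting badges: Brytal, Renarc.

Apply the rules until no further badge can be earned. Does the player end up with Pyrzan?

Yes

With Brytal and Renarc, Cormor is earned (B13).
With Cormor and Brytal, Yularc is earned (B10).
With Renarc and Yularc, Wexumb is earned (B7).
With Brytal and Wexumb, Yulfen is earned (B4).
With Yularc, Yulfen, and Cormor, Pyrzan is earned (B6).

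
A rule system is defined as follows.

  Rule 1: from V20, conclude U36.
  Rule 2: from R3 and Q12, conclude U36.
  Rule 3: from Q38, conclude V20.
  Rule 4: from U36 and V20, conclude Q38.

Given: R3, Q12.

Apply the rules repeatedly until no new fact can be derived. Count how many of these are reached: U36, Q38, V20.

1

From R3 and Q12, Rule 2 gives U36.
U36: reached.
Q38 would need U36 and V20 (Rule 4), but V20 is never established.
V20 would need Q38 (Rule 3), but Q38 is never established.
Reached: U36 — 1 of the 3.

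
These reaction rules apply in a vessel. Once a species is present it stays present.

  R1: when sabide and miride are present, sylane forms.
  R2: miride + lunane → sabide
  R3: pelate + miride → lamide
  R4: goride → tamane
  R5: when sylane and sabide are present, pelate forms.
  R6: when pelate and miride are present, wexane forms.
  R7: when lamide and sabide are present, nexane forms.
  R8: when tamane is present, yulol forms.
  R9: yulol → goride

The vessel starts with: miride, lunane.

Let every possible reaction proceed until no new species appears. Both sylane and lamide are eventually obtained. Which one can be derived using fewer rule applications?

sylane: miride and lunane present → sabide forms (R2). sabide and miride present → sylane forms (R1). [2 rule applications]
lamide: miride and lunane present → sabide forms (R2). sabide and miride present → sylane forms (R1). sylane and sabide present → pelate forms (R5). pelate and miride present → lamide forms (R3). [4 rule applications]
sylane needs fewer.

sylane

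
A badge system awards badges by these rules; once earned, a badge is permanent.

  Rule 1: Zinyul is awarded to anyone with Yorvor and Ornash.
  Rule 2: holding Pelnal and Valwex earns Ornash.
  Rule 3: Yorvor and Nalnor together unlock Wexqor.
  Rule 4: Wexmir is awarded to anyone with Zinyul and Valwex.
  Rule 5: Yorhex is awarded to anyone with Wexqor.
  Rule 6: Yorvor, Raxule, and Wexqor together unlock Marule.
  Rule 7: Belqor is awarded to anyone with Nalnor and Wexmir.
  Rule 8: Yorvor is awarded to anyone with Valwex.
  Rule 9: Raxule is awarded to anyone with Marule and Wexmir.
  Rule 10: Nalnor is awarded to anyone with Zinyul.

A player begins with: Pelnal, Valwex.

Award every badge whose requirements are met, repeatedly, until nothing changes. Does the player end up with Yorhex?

Yes

With Pelnal and Valwex, Ornash is earned (Rule 2).
With Valwex, Yorvor is earned (Rule 8).
With Yorvor and Ornash, Zinyul is earned (Rule 1).
With Zinyul, Nalnor is earned (Rule 10).
With Yorvor and Nalnor, Wexqor is earned (Rule 3).
With Wexqor, Yorhex is earned (Rule 5).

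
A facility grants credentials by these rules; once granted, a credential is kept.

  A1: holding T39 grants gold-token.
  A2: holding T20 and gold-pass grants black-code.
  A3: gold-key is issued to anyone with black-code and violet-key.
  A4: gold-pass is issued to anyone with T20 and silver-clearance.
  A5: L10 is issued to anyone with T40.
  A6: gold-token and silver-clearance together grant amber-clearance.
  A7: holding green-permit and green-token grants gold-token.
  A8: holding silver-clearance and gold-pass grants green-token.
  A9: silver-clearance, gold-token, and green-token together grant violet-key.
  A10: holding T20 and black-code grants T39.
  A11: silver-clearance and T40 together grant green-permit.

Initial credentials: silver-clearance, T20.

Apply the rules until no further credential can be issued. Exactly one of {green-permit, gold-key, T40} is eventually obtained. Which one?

Holding T20 and silver-clearance grants gold-pass (A4).
Holding silver-clearance and gold-pass grants green-token (A8).
Holding T20 and gold-pass grants black-code (A2).
Holding T20 and black-code grants T39 (A10).
Holding T39 grants gold-token (A1).
Holding silver-clearance, gold-token, and green-token grants violet-key (A9).
Holding black-code and violet-key grants gold-key (A3).
No rule produces T40, and it is not given. green-permit would need silver-clearance and T40 (A11), but T40 is never granted.

gold-key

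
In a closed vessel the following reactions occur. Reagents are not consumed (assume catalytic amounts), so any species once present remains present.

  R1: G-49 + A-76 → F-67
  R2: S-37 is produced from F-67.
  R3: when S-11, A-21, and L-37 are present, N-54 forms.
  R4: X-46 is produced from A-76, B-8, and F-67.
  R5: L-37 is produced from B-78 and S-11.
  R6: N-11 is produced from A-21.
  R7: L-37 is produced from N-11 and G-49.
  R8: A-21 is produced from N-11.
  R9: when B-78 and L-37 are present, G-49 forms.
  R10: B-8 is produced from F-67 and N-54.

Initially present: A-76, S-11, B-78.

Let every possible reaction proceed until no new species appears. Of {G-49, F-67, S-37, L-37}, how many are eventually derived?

4

B-78 and S-11 present → L-37 forms (R5).
B-78 and L-37 present → G-49 forms (R9).
G-49 and A-76 present → F-67 forms (R1).
F-67 present → S-37 forms (R2).
G-49: reached.
F-67: reached.
S-37: reached.
L-37: reached.
All 4 are reached.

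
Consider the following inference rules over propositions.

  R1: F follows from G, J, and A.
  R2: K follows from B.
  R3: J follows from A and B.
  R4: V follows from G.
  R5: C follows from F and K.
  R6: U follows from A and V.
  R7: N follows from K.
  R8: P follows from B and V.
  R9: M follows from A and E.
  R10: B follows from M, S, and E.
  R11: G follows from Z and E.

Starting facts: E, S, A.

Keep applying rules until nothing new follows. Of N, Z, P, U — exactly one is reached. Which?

A and E hold, so M follows (R9).
From M, S, and E, R10 gives B.
B holds, so K follows (R2).
K holds, so N follows (R7).
P would need B and V (R8), but V is never established. U would need A and V (R6), but V is never established. No rule produces Z, and it is not given.

N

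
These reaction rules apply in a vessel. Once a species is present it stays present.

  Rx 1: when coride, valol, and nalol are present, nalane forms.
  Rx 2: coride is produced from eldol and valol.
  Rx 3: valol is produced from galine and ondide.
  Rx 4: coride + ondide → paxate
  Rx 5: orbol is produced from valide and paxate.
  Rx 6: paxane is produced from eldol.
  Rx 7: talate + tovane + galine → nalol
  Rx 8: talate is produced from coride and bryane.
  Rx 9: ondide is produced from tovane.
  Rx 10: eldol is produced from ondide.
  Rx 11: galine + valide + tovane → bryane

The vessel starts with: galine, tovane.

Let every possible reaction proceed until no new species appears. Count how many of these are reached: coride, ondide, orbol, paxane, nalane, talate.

3

tovane present → ondide forms (Rx 9).
galine and ondide present → valol forms (Rx 3).
ondide present → eldol forms (Rx 10).
eldol present → paxane forms (Rx 6).
eldol and valol present → coride forms (Rx 2).
coride: reached.
ondide: reached.
orbol would need valide and paxate (Rx 5), but valide never forms.
paxane: reached.
nalane would need coride, valol, and nalol (Rx 1), but nalol never forms.
talate would need coride and bryane (Rx 8), but bryane never forms.
Reached: coride, ondide, and paxane — 3 of the 6.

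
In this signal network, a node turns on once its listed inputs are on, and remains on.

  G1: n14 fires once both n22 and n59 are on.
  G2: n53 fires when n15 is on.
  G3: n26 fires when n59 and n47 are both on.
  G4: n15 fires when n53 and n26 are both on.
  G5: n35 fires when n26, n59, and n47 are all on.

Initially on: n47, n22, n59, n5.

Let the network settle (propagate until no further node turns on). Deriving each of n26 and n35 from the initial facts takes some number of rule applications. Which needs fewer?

n26: n59 and n47 are on, so n26 fires (G3). [1 rule application]
n35: G3: n59 and n47 on → n26 on. n26, n59, and n47 are on, so n35 fires (G5). [2 rule applications]
n26 needs fewer.

n26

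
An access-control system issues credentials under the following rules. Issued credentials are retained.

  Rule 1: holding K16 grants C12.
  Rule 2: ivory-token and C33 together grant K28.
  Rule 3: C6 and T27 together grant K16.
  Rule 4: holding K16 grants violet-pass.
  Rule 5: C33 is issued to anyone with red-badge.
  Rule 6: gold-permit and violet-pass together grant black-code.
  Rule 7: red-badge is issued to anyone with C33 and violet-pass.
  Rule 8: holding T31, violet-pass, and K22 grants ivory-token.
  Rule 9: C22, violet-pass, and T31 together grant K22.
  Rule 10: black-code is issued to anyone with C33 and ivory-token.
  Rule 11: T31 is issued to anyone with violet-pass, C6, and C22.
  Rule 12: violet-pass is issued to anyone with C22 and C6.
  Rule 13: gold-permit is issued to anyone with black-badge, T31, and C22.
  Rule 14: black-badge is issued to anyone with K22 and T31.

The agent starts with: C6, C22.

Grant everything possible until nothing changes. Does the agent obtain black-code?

Holding C22 and C6 grants violet-pass (Rule 12).
Holding violet-pass, C6, and C22 grants T31 (Rule 11).
Holding C22, violet-pass, and T31 grants K22 (Rule 9).
Holding K22 and T31 grants black-badge (Rule 14).
Holding black-badge, T31, and C22 grants gold-permit (Rule 13).
Holding gold-permit and violet-pass grants black-code (Rule 6).

Yes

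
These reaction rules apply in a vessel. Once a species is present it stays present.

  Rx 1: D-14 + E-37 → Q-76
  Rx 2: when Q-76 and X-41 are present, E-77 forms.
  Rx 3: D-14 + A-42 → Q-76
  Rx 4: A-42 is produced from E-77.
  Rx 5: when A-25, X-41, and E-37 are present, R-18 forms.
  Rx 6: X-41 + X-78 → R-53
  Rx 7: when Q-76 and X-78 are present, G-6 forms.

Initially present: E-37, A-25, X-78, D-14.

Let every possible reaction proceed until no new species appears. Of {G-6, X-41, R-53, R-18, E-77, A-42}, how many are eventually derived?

D-14 and E-37 present → Q-76 forms (Rx 1).
Q-76 and X-78 present → G-6 forms (Rx 7).
G-6: reached.
No rule produces X-41, and it is not given.
R-53 would need X-41 and X-78 (Rx 6), but X-41 never forms.
R-18 would need A-25, X-41, and E-37 (Rx 5), but X-41 never forms.
E-77 would need Q-76 and X-41 (Rx 2), but X-41 never forms.
A-42 would need E-77 (Rx 4), but E-77 never forms.
Reached: G-6 — 1 of the 6.

1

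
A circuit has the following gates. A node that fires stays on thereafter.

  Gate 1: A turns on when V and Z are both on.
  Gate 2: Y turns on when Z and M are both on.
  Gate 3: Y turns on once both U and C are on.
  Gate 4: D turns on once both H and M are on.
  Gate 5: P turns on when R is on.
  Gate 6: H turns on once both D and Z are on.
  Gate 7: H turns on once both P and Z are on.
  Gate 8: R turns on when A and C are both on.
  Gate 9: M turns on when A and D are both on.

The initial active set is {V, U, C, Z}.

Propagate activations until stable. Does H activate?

Yes

V and Z are on, so A turns on (Gate 1).
Gate 8: A and C on → R on.
R is on, so P turns on (Gate 5).
Gate 7: P and Z on → H on.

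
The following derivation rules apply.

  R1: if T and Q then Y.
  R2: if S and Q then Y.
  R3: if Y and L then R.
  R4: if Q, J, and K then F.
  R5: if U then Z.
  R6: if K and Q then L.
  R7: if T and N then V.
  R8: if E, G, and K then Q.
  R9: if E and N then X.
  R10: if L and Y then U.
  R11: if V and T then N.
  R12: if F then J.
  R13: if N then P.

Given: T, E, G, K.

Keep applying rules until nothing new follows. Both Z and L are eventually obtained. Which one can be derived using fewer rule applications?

L: E, G, and K hold, so Q follows (R8). K and Q hold, so L follows (R6). [2 rule applications]
Z: E, G, and K hold, so Q follows (R8). T and Q hold, so Y follows (R1). From K and Q, R6 gives L. From L and Y, R10 gives U. From U, R5 gives Z. [5 rule applications]
L needs fewer.

L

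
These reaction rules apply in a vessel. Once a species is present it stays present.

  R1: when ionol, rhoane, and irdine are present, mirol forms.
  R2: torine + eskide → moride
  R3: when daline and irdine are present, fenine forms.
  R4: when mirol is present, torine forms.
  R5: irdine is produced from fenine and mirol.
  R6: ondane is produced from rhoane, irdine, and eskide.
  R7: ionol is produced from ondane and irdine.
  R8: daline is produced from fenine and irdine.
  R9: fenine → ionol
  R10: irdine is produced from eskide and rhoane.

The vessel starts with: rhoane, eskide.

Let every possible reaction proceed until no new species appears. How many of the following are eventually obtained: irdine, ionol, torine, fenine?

eskide and rhoane present → irdine forms (R10).
rhoane, irdine, and eskide present → ondane forms (R6).
ondane and irdine present → ionol forms (R7).
ionol, rhoane, and irdine present → mirol forms (R1).
mirol present → torine forms (R4).
irdine: reached.
ionol: reached.
torine: reached.
fenine would need daline and irdine (R3), but daline never forms.
Reached: irdine, ionol, and torine — 3 of the 4.

3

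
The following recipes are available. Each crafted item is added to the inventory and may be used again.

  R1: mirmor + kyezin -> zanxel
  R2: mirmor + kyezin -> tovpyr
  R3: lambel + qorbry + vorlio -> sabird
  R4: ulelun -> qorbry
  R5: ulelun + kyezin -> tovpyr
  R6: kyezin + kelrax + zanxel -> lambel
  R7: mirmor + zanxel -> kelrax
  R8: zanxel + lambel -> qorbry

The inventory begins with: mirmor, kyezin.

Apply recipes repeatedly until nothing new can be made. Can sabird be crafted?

No

sabird would need lambel, qorbry, and vorlio (R3), but vorlio is never obtained.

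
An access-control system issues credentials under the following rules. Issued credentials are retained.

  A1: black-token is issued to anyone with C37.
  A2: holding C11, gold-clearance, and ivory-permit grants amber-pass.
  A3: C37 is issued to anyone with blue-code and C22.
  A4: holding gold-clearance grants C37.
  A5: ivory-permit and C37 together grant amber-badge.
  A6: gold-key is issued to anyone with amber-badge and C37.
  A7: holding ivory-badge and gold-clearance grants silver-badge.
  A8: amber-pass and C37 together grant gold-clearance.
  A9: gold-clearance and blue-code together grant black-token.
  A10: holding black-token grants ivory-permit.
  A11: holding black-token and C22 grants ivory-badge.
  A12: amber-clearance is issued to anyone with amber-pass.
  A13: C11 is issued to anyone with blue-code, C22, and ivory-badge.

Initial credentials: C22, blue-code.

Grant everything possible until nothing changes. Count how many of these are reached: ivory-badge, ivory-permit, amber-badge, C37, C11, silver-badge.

Holding blue-code and C22 grants C37 (A3).
Holding C37 grants black-token (A1).
Holding black-token grants ivory-permit (A10).
Holding black-token and C22 grants ivory-badge (A11).
Holding ivory-permit and C37 grants amber-badge (A5).
Holding blue-code, C22, and ivory-badge grants C11 (A13).
ivory-badge: reached.
ivory-permit: reached.
amber-badge: reached.
C37: reached.
C11: reached.
silver-badge would need ivory-badge and gold-clearance (A7), but gold-clearance is never granted.
Reached: ivory-badge, ivory-permit, amber-badge, C37, and C11 — 5 of the 6.

5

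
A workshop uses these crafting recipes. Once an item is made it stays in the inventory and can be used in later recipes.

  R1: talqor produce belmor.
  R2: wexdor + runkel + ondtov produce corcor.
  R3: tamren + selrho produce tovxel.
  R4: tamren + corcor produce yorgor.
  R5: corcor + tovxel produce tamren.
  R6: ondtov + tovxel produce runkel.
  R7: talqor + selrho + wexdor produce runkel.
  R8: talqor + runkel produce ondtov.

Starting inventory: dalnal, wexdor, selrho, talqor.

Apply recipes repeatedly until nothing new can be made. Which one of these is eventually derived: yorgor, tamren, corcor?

corcor

Using R7, talqor, selrho, and wexdor make runkel.
talqor + runkel → ondtov (R8).
wexdor + runkel + ondtov → corcor (R2).
yorgor would need tamren and corcor (R4), but tamren is never obtained. tamren would need corcor and tovxel (R5), but tovxel is never obtained.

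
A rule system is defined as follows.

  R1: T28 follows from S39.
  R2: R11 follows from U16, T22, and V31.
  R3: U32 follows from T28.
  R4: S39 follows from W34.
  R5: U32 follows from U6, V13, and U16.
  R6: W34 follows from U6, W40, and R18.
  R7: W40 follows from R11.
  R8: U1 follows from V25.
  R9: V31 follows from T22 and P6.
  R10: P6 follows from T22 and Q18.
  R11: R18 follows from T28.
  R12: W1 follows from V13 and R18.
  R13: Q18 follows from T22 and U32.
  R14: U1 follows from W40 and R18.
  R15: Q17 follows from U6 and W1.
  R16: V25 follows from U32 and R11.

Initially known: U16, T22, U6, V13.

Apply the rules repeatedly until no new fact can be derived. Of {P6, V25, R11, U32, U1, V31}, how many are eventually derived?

6

From U6, V13, and U16, R5 gives U32.
From T22 and U32, R13 gives Q18.
T22 and Q18 hold, so P6 follows (R10).
T22 and P6 hold, so V31 follows (R9).
U16, T22, and V31 hold, so R11 follows (R2).
U32 and R11 hold, so V25 follows (R16).
V25 holds, so U1 follows (R8).
P6: reached.
V25: reached.
R11: reached.
U32: reached.
U1: reached.
V31: reached.
All 6 are reached.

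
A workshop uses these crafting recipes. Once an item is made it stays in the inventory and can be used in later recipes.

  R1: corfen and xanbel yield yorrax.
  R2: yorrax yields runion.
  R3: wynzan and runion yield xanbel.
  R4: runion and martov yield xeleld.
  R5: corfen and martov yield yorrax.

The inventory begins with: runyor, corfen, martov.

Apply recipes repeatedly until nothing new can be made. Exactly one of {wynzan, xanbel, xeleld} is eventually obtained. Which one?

xeleld

Using R5, corfen and martov make yorrax.
Using R2, yorrax makes runion.
Using R4, runion and martov make xeleld.
No rule produces wynzan, and it is not given. xanbel would need wynzan and runion (R3), but wynzan is never obtained.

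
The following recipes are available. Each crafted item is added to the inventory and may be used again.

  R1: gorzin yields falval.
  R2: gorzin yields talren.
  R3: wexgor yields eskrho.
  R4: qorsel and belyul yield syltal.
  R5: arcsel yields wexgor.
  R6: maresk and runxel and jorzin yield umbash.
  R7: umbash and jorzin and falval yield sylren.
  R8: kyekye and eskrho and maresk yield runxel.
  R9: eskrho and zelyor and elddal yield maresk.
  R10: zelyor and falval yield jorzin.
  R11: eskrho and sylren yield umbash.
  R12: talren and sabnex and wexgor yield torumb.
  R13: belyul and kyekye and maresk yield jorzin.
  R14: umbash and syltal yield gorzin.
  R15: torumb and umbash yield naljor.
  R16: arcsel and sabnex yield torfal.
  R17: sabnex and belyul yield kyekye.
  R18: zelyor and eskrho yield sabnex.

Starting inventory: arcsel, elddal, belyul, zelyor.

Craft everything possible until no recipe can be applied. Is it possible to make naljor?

No

naljor would need torumb and umbash (R15), but torumb is never obtained.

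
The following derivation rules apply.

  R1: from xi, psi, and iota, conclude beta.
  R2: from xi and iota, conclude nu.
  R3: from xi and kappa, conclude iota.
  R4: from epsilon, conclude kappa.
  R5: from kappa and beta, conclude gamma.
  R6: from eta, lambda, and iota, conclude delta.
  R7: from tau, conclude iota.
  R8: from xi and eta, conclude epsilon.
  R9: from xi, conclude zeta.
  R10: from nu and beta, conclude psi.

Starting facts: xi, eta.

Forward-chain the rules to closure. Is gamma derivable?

No

gamma would need kappa and beta (R5), but beta is never established.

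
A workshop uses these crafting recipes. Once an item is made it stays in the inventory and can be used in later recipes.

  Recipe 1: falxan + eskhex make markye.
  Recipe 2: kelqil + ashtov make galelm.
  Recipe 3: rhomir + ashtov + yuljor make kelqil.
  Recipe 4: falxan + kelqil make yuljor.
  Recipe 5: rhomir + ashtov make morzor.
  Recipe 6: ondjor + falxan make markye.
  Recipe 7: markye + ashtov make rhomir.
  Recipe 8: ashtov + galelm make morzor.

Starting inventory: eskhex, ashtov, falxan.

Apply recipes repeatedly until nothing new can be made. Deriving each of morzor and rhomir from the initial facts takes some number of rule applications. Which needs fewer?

rhomir: Using Recipe 1, falxan and eskhex make markye. markye + ashtov → rhomir (Recipe 7). [2 rule applications]
morzor: falxan + eskhex → markye (Recipe 1). Using Recipe 7, markye and ashtov make rhomir. Using Recipe 5, rhomir and ashtov make morzor. [3 rule applications]
rhomir needs fewer.

rhomir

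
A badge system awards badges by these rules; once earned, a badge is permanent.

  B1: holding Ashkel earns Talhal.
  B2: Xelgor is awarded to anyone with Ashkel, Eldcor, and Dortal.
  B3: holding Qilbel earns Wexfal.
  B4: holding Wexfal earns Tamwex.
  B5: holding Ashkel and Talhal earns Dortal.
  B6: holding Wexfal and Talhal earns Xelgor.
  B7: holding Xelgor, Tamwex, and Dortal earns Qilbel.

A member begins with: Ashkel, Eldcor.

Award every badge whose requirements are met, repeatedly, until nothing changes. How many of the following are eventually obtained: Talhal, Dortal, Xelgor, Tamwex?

3

With Ashkel, Talhal is earned (B1).
With Ashkel and Talhal, Dortal is earned (B5).
With Ashkel, Eldcor, and Dortal, Xelgor is earned (B2).
Talhal: reached.
Dortal: reached.
Xelgor: reached.
Tamwex would need Wexfal (B4), but Wexfal is never earned.
Reached: Talhal, Dortal, and Xelgor — 3 of the 4.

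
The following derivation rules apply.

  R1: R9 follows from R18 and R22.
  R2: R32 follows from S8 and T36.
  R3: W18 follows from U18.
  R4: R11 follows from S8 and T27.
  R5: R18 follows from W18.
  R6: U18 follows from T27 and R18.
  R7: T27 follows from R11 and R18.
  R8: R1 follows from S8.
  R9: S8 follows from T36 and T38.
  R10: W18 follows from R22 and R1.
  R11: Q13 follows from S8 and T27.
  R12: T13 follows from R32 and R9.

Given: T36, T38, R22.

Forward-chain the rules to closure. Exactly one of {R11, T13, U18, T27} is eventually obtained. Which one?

T13

T36 and T38 hold, so S8 follows (R9).
From S8, R8 gives R1.
From S8 and T36, R2 gives R32.
R22 and R1 hold, so W18 follows (R10).
From W18, R5 gives R18.
From R18 and R22, R1 gives R9.
R32 and R9 hold, so T13 follows (R12).
U18 would need T27 and R18 (R6), but T27 is never established. R11 would need S8 and T27 (R4), but T27 is never established. T27 would need R11 and R18 (R7), but R11 is never established.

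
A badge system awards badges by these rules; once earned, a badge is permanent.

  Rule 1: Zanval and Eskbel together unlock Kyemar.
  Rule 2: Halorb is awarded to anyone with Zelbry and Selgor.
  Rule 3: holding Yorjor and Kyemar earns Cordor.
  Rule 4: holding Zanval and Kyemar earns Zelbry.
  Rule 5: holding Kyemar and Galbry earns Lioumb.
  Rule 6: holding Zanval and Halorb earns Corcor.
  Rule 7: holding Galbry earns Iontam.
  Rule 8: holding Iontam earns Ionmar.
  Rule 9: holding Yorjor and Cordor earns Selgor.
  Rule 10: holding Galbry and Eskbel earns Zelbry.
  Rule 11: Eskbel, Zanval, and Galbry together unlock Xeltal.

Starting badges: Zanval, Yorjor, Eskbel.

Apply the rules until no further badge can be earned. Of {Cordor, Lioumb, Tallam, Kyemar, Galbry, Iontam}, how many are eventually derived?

With Zanval and Eskbel, Kyemar is earned (Rule 1).
With Yorjor and Kyemar, Cordor is earned (Rule 3).
Cordor: reached.
Lioumb would need Kyemar and Galbry (Rule 5), but Galbry is never earned.
No rule produces Tallam, and it is not given.
Kyemar: reached.
No rule produces Galbry, and it is not given.
Iontam would need Galbry (Rule 7), but Galbry is never earned.
Reached: Cordor and Kyemar — 2 of the 6.

2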